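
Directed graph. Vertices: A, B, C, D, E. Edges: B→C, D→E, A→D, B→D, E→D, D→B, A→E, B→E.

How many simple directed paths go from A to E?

3

A→D→B→E
A→D→E
A→E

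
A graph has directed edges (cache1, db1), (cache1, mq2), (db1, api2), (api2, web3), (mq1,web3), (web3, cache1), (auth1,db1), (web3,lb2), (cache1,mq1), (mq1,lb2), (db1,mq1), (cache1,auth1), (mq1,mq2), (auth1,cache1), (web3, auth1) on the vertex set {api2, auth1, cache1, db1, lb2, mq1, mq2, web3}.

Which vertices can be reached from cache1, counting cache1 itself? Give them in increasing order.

api2, auth1, cache1, db1, lb2, mq1, mq2, web3

Start at cache1.
Its neighbours: auth1, db1, mq1, mq2.
Then their neighbours: api2, lb2, web3.
Every vertex is now reached.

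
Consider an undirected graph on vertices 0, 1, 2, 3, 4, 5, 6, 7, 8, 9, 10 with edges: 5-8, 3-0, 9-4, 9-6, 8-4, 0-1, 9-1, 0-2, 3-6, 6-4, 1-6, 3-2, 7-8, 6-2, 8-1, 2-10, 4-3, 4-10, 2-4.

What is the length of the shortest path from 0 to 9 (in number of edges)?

2

Distance 0: 0.
Distance 1: 1, 2, 3.
Distance 2: 4, 6, 8, 9, 10 — contains 9.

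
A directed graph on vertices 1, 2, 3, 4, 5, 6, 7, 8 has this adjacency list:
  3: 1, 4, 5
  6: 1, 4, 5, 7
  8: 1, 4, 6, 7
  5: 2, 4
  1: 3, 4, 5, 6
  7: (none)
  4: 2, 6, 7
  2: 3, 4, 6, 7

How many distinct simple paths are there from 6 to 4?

6→1→3→4
6→1→3→5→2→4
6→1→3→5→4
6→1→4
6→1→5→2→3→4
6→1→5→2→4
6→1→5→4
6→4
6→5→2→3→1→4
6→5→2→3→4
6→5→2→4
6→5→4

12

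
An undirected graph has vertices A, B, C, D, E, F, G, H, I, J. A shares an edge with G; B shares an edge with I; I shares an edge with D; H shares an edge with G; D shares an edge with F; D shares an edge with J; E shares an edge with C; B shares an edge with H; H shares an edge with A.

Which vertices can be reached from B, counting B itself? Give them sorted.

A, B, D, F, G, H, I, J

Start at B.
Its neighbours: H, I.
Then their neighbours: A, D, G.
Then next layer: F, J.
Nothing further is reachable.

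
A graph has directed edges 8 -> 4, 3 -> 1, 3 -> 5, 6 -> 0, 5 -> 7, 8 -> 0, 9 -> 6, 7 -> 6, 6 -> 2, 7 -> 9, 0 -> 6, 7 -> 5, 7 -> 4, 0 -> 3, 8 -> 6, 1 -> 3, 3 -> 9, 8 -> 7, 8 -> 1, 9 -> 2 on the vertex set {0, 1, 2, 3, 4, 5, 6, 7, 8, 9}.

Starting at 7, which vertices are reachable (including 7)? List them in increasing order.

0, 1, 2, 3, 4, 5, 6, 7, 9

Start at 7.
Its neighbours: 4, 5, 6, 9.
Then their neighbours: 0, 2.
Then next layer: 3.
Then next layer: 1.
Nothing further is reachable.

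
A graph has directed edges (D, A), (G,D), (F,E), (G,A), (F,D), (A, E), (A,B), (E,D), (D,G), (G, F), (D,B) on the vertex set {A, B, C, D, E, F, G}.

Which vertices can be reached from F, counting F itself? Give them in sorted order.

Start at F.
Its neighbours: D, E.
Then their neighbours: A, B, G.
Nothing further is reachable.

A, B, D, E, F, G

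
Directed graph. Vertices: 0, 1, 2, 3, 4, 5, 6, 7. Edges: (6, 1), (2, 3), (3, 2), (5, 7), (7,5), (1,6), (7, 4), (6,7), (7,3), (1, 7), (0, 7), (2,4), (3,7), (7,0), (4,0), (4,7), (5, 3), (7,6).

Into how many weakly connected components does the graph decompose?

From 0: component {0, 1, 2, 3, 4, 5, 6, 7}.
That's 1 component.

1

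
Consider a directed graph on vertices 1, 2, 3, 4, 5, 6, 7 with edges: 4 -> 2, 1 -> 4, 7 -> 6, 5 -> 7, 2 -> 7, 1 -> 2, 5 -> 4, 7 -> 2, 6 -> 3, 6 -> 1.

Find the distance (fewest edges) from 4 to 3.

4

Distance 0: 4.
Distance 1: 2.
Distance 2: 7.
Distance 3: 6.
Distance 4: 1, 3 — contains 3.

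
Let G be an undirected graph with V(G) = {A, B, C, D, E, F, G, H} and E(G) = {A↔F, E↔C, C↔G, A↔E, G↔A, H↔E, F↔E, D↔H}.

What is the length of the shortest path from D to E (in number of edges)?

Distance 0: D.
Distance 1: H.
Distance 2: E — contains E.

2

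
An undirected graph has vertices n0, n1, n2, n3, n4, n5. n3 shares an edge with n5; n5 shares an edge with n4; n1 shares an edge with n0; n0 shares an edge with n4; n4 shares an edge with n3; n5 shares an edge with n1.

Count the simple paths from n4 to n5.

n4–n0–n1–n5
n4–n3–n5
n4–n5

3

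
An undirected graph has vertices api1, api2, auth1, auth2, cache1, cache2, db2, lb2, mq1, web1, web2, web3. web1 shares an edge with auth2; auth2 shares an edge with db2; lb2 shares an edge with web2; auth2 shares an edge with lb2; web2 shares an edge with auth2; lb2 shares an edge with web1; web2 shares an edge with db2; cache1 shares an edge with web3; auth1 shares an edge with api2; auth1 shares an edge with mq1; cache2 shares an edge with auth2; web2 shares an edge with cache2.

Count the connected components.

4

From api1: component {api1}.
From api2: component {api2, auth1, mq1}.
From auth2: component {auth2, cache2, db2, lb2, web1, web2}.
From cache1: component {cache1, web3}.
That's 4 components.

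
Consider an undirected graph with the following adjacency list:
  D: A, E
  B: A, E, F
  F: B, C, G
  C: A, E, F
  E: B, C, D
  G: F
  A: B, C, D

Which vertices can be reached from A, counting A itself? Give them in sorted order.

Start at A.
Its neighbours: B, C, D.
Then their neighbours: E, F.
Then next layer: G.
Every vertex is now reached.

A, B, C, D, E, F, G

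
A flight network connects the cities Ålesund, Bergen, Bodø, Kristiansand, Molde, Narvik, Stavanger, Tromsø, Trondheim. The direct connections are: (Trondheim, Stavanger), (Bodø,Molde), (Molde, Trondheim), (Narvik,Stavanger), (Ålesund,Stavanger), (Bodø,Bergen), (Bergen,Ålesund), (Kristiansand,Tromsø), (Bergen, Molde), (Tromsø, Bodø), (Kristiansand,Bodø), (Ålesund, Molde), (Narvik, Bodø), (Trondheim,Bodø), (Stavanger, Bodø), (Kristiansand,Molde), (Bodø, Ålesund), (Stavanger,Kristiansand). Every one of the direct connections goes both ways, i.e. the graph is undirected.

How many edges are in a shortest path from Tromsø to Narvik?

Distance 0: Tromsø.
Distance 1: Bodø, Kristiansand.
Distance 2: Ålesund, Bergen, Molde, Narvik, Stavanger, Trondheim — contains Narvik.

2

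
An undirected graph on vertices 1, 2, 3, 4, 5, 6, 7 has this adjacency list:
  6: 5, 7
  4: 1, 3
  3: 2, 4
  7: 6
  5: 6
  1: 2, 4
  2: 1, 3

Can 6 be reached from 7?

Yes

Explore from 7.
Distance 1: reach 6.
Found 6.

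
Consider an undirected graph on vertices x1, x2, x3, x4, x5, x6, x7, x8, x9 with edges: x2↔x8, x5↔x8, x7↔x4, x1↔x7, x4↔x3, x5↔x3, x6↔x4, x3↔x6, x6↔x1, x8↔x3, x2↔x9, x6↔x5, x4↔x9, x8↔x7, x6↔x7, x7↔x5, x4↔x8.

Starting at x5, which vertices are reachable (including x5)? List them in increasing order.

Start at x5.
Its neighbours: x3, x6, x7, x8.
Then their neighbours: x1, x2, x4.
Then next layer: x9.
Every vertex is now reached.

x1, x2, x3, x4, x5, x6, x7, x8, x9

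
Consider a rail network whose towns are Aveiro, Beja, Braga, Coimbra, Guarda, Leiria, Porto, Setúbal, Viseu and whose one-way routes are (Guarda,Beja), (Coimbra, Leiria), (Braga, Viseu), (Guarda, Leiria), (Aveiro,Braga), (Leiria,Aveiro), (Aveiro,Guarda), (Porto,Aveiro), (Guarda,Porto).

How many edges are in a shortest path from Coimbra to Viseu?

4

Distance 0: Coimbra.
Distance 1: Leiria.
Distance 2: Aveiro.
Distance 3: Braga, Guarda.
Distance 4: Beja, Porto, Viseu — contains Viseu.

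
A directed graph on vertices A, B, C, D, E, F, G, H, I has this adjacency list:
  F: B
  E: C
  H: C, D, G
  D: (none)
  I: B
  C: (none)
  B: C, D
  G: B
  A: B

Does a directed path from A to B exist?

Explore from A.
Distance 1: reach B.
Found B.

Yes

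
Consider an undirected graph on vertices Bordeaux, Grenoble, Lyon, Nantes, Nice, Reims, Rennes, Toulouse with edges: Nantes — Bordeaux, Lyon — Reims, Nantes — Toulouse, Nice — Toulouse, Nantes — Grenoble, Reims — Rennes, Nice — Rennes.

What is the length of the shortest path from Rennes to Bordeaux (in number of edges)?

4

Distance 0: Rennes.
Distance 1: Nice, Reims.
Distance 2: Lyon, Toulouse.
Distance 3: Nantes.
Distance 4: Bordeaux, Grenoble — contains Bordeaux.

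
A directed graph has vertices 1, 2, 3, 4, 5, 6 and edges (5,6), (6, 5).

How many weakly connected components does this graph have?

5

From 1: component {1}.
From 2: component {2}.
From 3: component {3}.
From 4: component {4}.
From 5: component {5, 6}.
That's 5 components.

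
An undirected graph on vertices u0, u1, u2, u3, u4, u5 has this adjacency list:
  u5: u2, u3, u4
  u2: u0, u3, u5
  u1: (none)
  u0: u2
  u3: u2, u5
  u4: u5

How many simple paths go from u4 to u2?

2

u4–u5–u2
u4–u5–u3–u2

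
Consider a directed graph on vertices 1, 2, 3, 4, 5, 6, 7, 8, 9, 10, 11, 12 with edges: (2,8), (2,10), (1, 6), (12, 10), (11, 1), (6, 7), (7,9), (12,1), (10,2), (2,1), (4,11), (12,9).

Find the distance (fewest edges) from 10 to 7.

4

Distance 0: 10.
Distance 1: 2.
Distance 2: 1, 8.
Distance 3: 6.
Distance 4: 7 — contains 7.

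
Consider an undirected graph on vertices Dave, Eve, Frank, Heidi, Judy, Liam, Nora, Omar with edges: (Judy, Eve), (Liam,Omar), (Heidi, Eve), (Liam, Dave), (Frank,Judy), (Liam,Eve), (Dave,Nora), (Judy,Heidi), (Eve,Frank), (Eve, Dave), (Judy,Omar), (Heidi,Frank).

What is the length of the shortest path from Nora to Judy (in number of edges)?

Distance 0: Nora.
Distance 1: Dave.
Distance 2: Eve, Liam.
Distance 3: Frank, Heidi, Judy, Omar — contains Judy.

3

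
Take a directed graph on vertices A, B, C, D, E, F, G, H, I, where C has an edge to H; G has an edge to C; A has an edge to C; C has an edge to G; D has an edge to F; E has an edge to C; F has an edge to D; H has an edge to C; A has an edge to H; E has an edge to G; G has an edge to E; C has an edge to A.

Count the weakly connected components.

From A: component {A, C, E, G, H}.
From B: component {B}.
From D: component {D, F}.
From I: component {I}.
That's 4 components.

4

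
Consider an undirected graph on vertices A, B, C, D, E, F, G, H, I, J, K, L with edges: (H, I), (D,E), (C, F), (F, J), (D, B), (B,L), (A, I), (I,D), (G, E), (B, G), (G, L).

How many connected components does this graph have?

3

From A: component {A, B, D, E, G, H, I, L}.
From C: component {C, F, J}.
From K: component {K}.
That's 3 components.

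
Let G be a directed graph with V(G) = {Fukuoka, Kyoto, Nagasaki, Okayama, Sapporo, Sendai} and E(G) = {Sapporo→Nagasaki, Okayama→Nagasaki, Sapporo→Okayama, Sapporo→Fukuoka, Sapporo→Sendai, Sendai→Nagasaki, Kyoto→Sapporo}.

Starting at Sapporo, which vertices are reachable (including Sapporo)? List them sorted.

Fukuoka, Nagasaki, Okayama, Sapporo, Sendai

Start at Sapporo.
Its neighbours: Fukuoka, Nagasaki, Okayama, Sendai.
Nothing further is reachable.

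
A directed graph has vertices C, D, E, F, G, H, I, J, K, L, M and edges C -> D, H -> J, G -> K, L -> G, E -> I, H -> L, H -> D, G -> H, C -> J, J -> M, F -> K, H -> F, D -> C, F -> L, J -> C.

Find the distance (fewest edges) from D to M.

Distance 0: D.
Distance 1: C.
Distance 2: J.
Distance 3: M — contains M.

3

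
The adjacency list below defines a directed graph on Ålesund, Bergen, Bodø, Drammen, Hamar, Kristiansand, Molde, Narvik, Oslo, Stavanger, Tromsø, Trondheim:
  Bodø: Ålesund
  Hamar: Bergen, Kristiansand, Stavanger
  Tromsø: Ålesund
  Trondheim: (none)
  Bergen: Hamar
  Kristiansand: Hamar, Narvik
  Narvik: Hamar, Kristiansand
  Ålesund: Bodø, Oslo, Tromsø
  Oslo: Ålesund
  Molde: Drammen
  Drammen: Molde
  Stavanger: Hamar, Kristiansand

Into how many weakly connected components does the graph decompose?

From Ålesund: component {Ålesund, Bodø, Oslo, Tromsø}.
From Bergen: component {Bergen, Hamar, Kristiansand, Narvik, Stavanger}.
From Drammen: component {Drammen, Molde}.
From Trondheim: component {Trondheim}.
That's 4 components.

4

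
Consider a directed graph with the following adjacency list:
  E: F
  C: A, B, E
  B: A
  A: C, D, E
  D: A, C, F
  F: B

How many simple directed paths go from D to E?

D→A→C→E
D→A→E
D→C→A→E
D→C→B→A→E
D→C→E
D→F→B→A→C→E
D→F→B→A→E

7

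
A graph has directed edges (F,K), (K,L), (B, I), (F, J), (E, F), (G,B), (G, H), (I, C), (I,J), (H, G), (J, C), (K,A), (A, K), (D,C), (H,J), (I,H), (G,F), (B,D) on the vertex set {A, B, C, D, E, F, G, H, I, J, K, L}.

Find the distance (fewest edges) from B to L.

Distance 0: B.
Distance 1: D, I.
Distance 2: C, H, J.
Distance 3: G.
Distance 4: F.
Distance 5: K.
Distance 6: A, L — contains L.

6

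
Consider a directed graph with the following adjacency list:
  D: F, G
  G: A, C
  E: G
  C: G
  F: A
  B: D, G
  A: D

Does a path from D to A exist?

Explore from D.
Distance 1: reach F, G.
Distance 2: reach A, C.
Found A.

Yes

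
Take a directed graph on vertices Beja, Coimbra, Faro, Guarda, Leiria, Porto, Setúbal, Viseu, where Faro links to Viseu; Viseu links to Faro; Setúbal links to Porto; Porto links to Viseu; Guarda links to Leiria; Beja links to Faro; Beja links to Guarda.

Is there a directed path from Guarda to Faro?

Explore from Guarda.
Distance 1: reach Leiria.
The search from Guarda is exhausted; no directed path reaches Faro.

No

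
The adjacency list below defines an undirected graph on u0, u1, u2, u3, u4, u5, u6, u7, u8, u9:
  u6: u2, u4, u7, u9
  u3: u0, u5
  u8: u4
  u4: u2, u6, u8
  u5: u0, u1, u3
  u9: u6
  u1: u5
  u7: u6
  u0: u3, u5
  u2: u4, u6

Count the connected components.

From u0: component {u0, u1, u3, u5}.
From u2: component {u2, u4, u6, u7, u8, u9}.
That's 2 components.

2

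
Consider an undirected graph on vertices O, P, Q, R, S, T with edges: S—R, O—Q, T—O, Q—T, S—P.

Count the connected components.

From O: component {O, Q, T}.
From P: component {P, R, S}.
That's 2 components.

2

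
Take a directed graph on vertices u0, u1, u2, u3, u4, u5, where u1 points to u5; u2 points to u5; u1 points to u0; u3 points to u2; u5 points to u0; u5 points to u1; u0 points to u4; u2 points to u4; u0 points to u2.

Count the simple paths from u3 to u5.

u3→u2→u5

1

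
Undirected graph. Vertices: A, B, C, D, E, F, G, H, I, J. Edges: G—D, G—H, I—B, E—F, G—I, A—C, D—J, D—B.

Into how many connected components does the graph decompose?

3

From A: component {A, C}.
From B: component {B, D, G, H, I, J}.
From E: component {E, F}.
That's 3 components.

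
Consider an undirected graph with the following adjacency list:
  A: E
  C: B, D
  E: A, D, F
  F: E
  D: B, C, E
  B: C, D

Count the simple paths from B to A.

2

B–C–D–E–A
B–D–E–A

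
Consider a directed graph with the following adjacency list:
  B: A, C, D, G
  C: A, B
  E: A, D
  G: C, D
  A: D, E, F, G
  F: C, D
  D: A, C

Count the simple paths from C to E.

4

C→A→E
C→B→A→E
C→B→D→A→E
C→B→G→D→A→E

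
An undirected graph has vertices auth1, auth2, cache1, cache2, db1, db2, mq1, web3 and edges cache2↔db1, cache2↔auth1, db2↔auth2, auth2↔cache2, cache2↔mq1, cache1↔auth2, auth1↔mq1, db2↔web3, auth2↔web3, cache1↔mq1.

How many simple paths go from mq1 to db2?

6

mq1–auth1–cache2–auth2–db2
mq1–auth1–cache2–auth2–web3–db2
mq1–cache1–auth2–db2
mq1–cache1–auth2–web3–db2
mq1–cache2–auth2–db2
mq1–cache2–auth2–web3–db2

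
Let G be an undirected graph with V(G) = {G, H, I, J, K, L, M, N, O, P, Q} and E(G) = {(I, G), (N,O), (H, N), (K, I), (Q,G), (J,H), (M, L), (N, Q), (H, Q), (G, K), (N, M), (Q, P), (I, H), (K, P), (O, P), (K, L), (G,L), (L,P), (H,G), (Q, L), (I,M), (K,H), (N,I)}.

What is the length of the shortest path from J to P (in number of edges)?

3

Distance 0: J.
Distance 1: H.
Distance 2: G, I, K, N, Q.
Distance 3: L, M, O, P — contains P.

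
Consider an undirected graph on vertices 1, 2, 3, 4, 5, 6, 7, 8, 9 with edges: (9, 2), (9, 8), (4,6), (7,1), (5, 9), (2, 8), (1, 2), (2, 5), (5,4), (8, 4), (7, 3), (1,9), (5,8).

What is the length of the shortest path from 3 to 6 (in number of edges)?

6

Distance 0: 3.
Distance 1: 7.
Distance 2: 1.
Distance 3: 2, 9.
Distance 4: 5, 8.
Distance 5: 4.
Distance 6: 6 — contains 6.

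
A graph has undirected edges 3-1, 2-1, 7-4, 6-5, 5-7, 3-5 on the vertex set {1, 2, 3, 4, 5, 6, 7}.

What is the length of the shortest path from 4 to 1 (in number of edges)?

4

Distance 0: 4.
Distance 1: 7.
Distance 2: 5.
Distance 3: 3, 6.
Distance 4: 1 — contains 1.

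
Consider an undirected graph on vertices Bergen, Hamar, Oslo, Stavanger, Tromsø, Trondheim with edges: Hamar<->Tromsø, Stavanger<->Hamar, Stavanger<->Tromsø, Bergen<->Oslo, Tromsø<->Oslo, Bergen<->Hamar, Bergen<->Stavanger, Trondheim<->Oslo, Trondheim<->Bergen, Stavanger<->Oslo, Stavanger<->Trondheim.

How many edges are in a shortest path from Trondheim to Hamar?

Distance 0: Trondheim.
Distance 1: Bergen, Oslo, Stavanger.
Distance 2: Hamar, Tromsø — contains Hamar.

2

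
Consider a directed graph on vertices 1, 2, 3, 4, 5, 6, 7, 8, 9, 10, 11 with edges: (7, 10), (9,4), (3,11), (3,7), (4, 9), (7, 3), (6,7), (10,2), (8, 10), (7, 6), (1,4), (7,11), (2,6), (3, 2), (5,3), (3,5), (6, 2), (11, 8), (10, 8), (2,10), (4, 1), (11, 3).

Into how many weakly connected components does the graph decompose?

From 1: component {1, 4, 9}.
From 2: component {2, 3, 5, 6, 7, 8, 10, 11}.
That's 2 components.

2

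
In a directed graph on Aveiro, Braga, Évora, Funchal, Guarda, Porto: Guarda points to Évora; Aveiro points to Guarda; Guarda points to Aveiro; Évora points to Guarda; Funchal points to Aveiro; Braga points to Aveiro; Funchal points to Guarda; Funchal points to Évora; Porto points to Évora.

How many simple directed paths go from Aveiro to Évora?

Aveiro→Guarda→Évora

1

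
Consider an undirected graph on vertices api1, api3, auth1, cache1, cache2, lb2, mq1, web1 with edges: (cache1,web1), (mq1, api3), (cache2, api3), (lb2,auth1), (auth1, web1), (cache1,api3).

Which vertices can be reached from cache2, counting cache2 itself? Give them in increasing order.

Start at cache2.
Its neighbours: api3.
Then their neighbours: cache1, mq1.
Then next layer: web1.
Then next layer: auth1.
Then next layer: lb2.
Nothing further is reachable.

api3, auth1, cache1, cache2, lb2, mq1, web1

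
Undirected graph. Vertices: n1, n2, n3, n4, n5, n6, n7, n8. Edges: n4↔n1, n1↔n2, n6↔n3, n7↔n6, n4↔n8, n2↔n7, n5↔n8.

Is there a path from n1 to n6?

Explore from n1.
Distance 1: reach n2, n4.
Distance 2: reach n7, n8.
Distance 3: reach n5, n6.
Found n6.

Yes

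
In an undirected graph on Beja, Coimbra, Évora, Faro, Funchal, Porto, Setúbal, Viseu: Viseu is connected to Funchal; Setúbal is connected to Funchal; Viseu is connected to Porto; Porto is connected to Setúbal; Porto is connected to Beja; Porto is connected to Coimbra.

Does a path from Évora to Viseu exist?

No

Évora has no edges, so nothing is reachable from it.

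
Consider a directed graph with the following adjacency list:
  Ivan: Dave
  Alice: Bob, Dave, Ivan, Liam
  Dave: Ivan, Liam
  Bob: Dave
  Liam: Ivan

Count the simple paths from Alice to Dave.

4

Alice→Bob→Dave
Alice→Dave
Alice→Ivan→Dave
Alice→Liam→Ivan→Dave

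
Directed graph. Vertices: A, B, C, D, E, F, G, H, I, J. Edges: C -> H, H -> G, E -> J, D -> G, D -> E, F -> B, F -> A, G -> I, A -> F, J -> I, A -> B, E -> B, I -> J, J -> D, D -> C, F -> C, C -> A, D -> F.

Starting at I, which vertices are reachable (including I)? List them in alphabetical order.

A, B, C, D, E, F, G, H, I, J

Start at I.
Its neighbours: J.
Then their neighbours: D.
Then next layer: C, E, F, G.
Then next layer: A, B, H.
Every vertex is now reached.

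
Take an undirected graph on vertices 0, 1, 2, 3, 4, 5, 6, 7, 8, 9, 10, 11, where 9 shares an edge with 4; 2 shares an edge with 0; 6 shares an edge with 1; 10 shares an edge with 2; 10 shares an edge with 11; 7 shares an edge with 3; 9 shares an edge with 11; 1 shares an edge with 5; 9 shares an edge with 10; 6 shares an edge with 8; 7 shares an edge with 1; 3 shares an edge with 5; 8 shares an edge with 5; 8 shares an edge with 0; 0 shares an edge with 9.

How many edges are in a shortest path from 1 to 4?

Distance 0: 1.
Distance 1: 5, 6, 7.
Distance 2: 3, 8.
Distance 3: 0.
Distance 4: 2, 9.
Distance 5: 4, 10, 11 — contains 4.

5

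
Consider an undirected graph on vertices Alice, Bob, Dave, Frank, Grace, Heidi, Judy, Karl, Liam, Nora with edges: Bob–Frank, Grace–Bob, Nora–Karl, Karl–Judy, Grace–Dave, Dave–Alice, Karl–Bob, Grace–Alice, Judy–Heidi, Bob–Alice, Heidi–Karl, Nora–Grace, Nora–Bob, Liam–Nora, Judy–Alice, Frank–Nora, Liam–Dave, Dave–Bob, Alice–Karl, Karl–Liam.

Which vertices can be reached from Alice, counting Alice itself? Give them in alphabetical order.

Alice, Bob, Dave, Frank, Grace, Heidi, Judy, Karl, Liam, Nora

Start at Alice.
Its neighbours: Bob, Dave, Grace, Judy, Karl.
Then their neighbours: Frank, Heidi, Liam, Nora.
Every vertex is now reached.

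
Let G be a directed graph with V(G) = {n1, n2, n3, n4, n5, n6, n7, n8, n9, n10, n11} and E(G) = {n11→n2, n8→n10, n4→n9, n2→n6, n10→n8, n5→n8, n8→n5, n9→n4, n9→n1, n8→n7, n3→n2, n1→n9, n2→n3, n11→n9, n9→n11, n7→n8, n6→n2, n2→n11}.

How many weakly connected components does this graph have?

2

From n1: component {n1, n2, n3, n4, n6, n9, n11}.
From n5: component {n5, n7, n8, n10}.
That's 2 components.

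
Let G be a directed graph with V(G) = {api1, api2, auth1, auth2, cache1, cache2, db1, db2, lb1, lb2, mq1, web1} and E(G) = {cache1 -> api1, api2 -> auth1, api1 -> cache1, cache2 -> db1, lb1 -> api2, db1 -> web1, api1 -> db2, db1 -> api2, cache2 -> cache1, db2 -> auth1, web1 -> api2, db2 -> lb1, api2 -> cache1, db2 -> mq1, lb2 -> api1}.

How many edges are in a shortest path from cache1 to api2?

4

Distance 0: cache1.
Distance 1: api1.
Distance 2: db2.
Distance 3: auth1, lb1, mq1.
Distance 4: api2 — contains api2.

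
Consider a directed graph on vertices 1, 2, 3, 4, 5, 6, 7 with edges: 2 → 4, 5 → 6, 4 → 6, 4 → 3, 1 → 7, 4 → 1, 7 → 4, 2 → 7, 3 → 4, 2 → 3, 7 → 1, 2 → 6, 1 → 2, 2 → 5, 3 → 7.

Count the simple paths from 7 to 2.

2

7→1→2
7→4→1→2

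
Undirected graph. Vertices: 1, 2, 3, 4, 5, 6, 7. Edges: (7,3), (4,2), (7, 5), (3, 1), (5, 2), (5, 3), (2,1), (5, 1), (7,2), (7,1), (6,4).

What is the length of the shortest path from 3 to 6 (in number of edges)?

Distance 0: 3.
Distance 1: 1, 5, 7.
Distance 2: 2.
Distance 3: 4.
Distance 4: 6 — contains 6.

4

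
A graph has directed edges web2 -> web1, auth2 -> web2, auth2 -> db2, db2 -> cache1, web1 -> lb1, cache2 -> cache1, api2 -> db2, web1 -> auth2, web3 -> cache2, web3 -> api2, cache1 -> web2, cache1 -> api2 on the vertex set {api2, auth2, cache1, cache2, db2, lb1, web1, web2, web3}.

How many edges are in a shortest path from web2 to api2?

Distance 0: web2.
Distance 1: web1.
Distance 2: auth2, lb1.
Distance 3: db2.
Distance 4: cache1.
Distance 5: api2 — contains api2.

5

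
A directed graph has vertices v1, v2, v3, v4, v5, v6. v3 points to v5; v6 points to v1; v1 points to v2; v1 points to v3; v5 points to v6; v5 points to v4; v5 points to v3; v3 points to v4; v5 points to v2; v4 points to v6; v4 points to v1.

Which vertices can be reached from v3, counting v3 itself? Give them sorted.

Start at v3.
Its neighbours: v4, v5.
Then their neighbours: v1, v2, v6.
Every vertex is now reached.

v1, v2, v3, v4, v5, v6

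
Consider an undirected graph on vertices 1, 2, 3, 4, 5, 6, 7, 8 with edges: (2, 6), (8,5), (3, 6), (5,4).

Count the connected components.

From 1: component {1}.
From 2: component {2, 3, 6}.
From 4: component {4, 5, 8}.
From 7: component {7}.
That's 4 components.

4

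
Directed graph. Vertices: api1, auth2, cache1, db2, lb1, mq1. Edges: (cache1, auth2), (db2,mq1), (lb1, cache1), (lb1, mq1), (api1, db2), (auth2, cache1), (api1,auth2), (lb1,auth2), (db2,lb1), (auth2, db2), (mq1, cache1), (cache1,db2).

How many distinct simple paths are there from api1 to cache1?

8

api1→auth2→cache1
api1→auth2→db2→lb1→cache1
api1→auth2→db2→lb1→mq1→cache1
api1→auth2→db2→mq1→cache1
api1→db2→lb1→auth2→cache1
api1→db2→lb1→cache1
api1→db2→lb1→mq1→cache1
api1→db2→mq1→cache1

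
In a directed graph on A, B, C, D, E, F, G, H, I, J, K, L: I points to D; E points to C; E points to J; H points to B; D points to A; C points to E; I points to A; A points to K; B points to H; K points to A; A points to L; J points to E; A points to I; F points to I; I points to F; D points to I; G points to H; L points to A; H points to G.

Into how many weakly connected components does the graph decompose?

3

From A: component {A, D, F, I, K, L}.
From B: component {B, G, H}.
From C: component {C, E, J}.
That's 3 components.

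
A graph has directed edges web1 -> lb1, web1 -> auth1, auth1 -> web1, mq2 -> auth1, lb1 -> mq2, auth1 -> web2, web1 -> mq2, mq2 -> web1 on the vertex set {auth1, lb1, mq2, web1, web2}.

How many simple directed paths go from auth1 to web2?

1

auth1→web2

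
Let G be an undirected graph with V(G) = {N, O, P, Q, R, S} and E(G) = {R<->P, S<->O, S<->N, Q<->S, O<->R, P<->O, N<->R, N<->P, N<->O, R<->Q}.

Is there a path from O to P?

Explore from O.
Distance 1: reach N, P, R, S.
Found P.

Yes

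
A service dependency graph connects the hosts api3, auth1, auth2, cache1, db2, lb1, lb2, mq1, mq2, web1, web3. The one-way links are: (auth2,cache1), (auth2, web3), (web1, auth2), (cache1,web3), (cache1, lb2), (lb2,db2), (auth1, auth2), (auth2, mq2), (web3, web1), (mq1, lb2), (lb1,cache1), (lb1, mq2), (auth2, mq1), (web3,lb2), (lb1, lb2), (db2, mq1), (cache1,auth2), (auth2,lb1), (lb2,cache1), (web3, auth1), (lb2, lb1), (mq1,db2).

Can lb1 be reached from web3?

Explore from web3.
Distance 1: reach auth1, lb2, web1.
Distance 2: reach auth2, cache1, db2, lb1.
Found lb1.

Yes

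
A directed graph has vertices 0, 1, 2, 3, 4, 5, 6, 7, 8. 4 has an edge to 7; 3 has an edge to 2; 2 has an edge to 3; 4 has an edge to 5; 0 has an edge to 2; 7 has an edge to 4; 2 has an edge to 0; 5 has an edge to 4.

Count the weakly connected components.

5

From 0: component {0, 2, 3}.
From 1: component {1}.
From 4: component {4, 5, 7}.
From 6: component {6}.
From 8: component {8}.
That's 5 components.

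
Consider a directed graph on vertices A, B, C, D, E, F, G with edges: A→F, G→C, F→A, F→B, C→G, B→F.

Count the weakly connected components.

From A: component {A, B, F}.
From C: component {C, G}.
From D: component {D}.
From E: component {E}.
That's 4 components.

4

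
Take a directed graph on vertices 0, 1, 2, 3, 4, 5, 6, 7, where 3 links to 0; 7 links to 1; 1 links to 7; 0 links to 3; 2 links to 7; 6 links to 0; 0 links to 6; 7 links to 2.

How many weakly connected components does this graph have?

From 0: component {0, 3, 6}.
From 1: component {1, 2, 7}.
From 4: component {4}.
From 5: component {5}.
That's 4 components.

4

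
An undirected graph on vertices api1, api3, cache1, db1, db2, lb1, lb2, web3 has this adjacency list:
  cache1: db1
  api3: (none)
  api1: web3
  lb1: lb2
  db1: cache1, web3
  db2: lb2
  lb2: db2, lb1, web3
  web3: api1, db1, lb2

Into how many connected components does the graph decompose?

2

From api1: component {api1, cache1, db1, db2, lb1, lb2, web3}.
From api3: component {api3}.
That's 2 components.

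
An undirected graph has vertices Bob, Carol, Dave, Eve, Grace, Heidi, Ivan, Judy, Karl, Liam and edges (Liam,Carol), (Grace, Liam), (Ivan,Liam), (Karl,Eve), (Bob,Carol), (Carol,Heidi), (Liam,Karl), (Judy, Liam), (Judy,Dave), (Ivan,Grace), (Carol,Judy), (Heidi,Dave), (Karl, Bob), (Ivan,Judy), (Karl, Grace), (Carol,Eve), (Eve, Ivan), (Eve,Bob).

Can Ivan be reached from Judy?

Explore from Judy.
Distance 1: reach Carol, Dave, Ivan, Liam.
Found Ivan.

Yes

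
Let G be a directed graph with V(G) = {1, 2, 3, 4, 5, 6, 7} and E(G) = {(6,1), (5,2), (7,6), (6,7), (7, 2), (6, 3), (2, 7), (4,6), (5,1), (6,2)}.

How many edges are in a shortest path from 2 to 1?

Distance 0: 2.
Distance 1: 7.
Distance 2: 6.
Distance 3: 1, 3 — contains 1.

3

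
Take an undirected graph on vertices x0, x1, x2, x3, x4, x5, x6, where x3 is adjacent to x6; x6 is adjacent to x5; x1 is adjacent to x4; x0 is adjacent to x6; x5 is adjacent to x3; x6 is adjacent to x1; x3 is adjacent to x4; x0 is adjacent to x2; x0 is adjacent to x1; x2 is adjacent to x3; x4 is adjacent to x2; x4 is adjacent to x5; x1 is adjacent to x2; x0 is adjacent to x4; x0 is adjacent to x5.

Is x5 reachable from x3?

Explore from x3.
Distance 1: reach x2, x4, x5, x6.
Found x5.

Yes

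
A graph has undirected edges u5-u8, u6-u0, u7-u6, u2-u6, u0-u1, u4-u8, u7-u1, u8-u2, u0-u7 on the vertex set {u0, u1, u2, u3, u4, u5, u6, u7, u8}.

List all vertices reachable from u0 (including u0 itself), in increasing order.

Start at u0.
Its neighbours: u1, u6, u7.
Then their neighbours: u2.
Then next layer: u8.
Then next layer: u4, u5.
Nothing further is reachable.

u0, u1, u2, u4, u5, u6, u7, u8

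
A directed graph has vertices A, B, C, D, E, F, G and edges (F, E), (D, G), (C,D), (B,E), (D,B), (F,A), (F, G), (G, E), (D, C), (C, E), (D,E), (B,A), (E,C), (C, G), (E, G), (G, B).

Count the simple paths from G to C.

2

G→B→E→C
G→E→C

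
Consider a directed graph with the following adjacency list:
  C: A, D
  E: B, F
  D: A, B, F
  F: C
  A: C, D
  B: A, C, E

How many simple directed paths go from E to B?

3

E→B
E→F→C→A→D→B
E→F→C→D→B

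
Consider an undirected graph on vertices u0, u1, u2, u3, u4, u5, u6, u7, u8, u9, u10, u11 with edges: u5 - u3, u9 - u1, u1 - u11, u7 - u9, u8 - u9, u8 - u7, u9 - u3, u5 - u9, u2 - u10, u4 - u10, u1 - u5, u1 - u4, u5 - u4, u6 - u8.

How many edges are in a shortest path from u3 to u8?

Distance 0: u3.
Distance 1: u5, u9.
Distance 2: u1, u4, u7, u8 — contains u8.

2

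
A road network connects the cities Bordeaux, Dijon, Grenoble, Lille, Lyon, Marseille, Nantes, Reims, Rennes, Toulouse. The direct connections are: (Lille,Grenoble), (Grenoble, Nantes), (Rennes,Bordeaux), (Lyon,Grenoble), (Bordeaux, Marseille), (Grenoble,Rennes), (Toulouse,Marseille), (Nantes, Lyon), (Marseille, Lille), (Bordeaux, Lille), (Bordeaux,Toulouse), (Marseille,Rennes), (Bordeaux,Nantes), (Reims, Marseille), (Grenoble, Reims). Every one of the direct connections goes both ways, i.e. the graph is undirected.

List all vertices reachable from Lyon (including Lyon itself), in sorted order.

Bordeaux, Grenoble, Lille, Lyon, Marseille, Nantes, Reims, Rennes, Toulouse

Start at Lyon.
Its neighbours: Grenoble, Nantes.
Then their neighbours: Bordeaux, Lille, Reims, Rennes.
Then next layer: Marseille, Toulouse.
Nothing further is reachable.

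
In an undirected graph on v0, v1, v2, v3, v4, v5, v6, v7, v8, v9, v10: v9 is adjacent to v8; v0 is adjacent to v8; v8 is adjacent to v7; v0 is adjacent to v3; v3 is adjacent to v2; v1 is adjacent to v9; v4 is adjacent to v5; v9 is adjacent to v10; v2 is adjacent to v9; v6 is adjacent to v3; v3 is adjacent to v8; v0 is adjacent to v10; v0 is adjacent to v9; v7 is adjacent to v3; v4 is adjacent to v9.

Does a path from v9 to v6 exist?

Yes

Explore from v9.
Distance 1: reach v0, v1, v2, v4, v8, v10.
Distance 2: reach v3, v5, v7.
Distance 3: reach v6.
Found v6.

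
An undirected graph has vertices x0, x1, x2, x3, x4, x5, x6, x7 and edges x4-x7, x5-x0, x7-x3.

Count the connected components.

5

From x0: component {x0, x5}.
From x1: component {x1}.
From x2: component {x2}.
From x3: component {x3, x4, x7}.
From x6: component {x6}.
That's 5 components.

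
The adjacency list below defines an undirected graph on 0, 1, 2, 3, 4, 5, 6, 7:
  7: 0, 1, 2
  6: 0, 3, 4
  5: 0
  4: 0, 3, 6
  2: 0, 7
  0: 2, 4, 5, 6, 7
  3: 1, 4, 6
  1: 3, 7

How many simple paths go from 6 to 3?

6–0–2–7–1–3
6–0–4–3
6–0–7–1–3
6–3
6–4–0–2–7–1–3
6–4–0–7–1–3
6–4–3

7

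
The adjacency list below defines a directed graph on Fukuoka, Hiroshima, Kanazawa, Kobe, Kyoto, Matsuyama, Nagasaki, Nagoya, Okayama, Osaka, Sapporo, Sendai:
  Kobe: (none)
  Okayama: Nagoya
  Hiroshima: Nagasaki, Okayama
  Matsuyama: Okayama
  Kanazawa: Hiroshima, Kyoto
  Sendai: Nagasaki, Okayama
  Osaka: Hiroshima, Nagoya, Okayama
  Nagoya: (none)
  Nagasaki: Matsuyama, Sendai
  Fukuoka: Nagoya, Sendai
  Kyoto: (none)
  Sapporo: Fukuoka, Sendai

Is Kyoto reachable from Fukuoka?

No

Explore from Fukuoka.
Distance 1: reach Nagoya, Sendai.
Distance 2: reach Nagasaki, Okayama.
Distance 3: reach Matsuyama.
The search from Fukuoka is exhausted; no directed path reaches Kyoto.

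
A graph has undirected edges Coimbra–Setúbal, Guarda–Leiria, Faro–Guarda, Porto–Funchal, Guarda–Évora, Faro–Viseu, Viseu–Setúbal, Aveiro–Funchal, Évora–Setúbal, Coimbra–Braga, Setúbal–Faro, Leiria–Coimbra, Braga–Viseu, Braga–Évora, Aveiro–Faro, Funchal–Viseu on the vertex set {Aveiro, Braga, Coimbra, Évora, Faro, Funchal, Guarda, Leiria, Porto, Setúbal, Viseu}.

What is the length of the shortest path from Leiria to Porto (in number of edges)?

5

Distance 0: Leiria.
Distance 1: Coimbra, Guarda.
Distance 2: Braga, Évora, Faro, Setúbal.
Distance 3: Aveiro, Viseu.
Distance 4: Funchal.
Distance 5: Porto — contains Porto.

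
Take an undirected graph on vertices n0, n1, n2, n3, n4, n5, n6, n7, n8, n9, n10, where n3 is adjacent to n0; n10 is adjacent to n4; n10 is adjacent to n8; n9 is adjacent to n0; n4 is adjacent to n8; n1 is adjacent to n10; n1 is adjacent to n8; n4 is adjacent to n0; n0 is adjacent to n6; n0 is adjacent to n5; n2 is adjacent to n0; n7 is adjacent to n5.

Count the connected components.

1

From n0: component {n0, n1, n2, n3, n4, n5, n6, n7, n8, n9, n10}.
That's 1 component.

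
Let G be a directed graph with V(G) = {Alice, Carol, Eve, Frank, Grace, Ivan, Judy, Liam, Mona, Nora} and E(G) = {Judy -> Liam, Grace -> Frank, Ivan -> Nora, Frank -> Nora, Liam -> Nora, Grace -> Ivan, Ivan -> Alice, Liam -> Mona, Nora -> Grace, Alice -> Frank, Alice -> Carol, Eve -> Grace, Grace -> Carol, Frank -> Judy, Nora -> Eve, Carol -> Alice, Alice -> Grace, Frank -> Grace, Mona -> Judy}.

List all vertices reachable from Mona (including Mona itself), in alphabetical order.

Alice, Carol, Eve, Frank, Grace, Ivan, Judy, Liam, Mona, Nora

Start at Mona.
Its neighbours: Judy.
Then their neighbours: Liam.
Then next layer: Nora.
Then next layer: Eve, Grace.
Then next layer: Carol, Frank, Ivan.
Then next layer: Alice.
Every vertex is now reached.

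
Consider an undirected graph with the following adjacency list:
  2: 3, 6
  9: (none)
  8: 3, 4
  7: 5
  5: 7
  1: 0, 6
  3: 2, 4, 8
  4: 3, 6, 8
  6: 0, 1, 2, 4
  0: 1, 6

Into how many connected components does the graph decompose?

3

From 0: component {0, 1, 2, 3, 4, 6, 8}.
From 5: component {5, 7}.
From 9: component {9}.
That's 3 components.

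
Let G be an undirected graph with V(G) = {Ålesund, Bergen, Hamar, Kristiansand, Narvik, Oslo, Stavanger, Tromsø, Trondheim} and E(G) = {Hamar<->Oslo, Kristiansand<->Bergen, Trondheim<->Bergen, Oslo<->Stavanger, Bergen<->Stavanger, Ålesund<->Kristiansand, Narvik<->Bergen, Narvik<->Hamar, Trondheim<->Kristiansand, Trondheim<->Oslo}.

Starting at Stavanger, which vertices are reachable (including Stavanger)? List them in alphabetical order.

Ålesund, Bergen, Hamar, Kristiansand, Narvik, Oslo, Stavanger, Trondheim

Start at Stavanger.
Its neighbours: Bergen, Oslo.
Then their neighbours: Hamar, Kristiansand, Narvik, Trondheim.
Then next layer: Ålesund.
Nothing further is reachable.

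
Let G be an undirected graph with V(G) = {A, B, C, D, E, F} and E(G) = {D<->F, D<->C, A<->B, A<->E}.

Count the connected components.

From A: component {A, B, E}.
From C: component {C, D, F}.
That's 2 components.

2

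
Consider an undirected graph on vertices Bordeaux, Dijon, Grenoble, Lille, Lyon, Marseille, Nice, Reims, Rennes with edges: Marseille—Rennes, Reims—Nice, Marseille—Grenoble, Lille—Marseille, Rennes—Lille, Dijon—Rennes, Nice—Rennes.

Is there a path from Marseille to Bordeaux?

Explore from Marseille.
Distance 1: reach Grenoble, Lille, Rennes.
Distance 2: reach Dijon, Nice.
Distance 3: reach Reims.
The search is exhausted without reaching Bordeaux; it lies in a different component.

No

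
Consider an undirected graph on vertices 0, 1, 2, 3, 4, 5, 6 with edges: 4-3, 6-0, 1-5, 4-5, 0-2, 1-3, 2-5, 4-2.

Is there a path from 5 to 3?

Explore from 5.
Distance 1: reach 1, 2, 4.
Distance 2: reach 0, 3.
Found 3.

Yes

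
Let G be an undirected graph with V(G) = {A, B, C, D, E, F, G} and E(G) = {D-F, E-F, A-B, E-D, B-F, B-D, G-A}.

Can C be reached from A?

Explore from A.
Distance 1: reach B, G.
Distance 2: reach D, F.
Distance 3: reach E.
The search is exhausted without reaching C; it lies in a different component.

No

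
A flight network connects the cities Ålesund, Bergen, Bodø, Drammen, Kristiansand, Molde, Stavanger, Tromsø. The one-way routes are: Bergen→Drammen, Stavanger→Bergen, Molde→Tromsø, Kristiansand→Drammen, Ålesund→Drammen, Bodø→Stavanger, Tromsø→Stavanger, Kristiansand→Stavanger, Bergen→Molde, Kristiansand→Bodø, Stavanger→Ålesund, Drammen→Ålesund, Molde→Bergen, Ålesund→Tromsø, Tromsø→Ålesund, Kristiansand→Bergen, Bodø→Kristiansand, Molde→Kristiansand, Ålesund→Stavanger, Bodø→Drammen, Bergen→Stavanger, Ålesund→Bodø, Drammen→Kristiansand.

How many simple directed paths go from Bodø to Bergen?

Bodø→Drammen→Ålesund→Stavanger→Bergen
Bodø→Drammen→Ålesund→Tromsø→Stavanger→Bergen
Bodø→Drammen→Kristiansand→Bergen
Bodø→Drammen→Kristiansand→Stavanger→Bergen
Bodø→Kristiansand→Bergen
Bodø→Kristiansand→Drammen→Ålesund→Stavanger→Bergen
Bodø→Kristiansand→Drammen→Ålesund→Tromsø→Stavanger→Bergen
Bodø→Kristiansand→Stavanger→Bergen
Bodø→Stavanger→Ålesund→Drammen→Kristiansand→Bergen
Bodø→Stavanger→Bergen

10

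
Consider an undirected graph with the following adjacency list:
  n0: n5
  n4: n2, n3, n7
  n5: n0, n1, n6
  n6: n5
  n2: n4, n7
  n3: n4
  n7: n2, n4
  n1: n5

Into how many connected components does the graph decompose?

2

From n0: component {n0, n1, n5, n6}.
From n2: component {n2, n3, n4, n7}.
That's 2 components.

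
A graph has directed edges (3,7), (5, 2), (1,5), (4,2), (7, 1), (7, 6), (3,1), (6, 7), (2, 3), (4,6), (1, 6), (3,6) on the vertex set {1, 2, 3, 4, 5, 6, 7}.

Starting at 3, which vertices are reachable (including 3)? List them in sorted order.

Start at 3.
Its neighbours: 1, 6, 7.
Then their neighbours: 5.
Then next layer: 2.
Nothing further is reachable.

1, 2, 3, 5, 6, 7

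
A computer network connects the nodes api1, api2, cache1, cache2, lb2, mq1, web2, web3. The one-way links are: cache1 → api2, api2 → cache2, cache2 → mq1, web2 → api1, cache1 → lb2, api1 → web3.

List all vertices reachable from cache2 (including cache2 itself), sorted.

Start at cache2.
Its neighbours: mq1.
Nothing further is reachable.

cache2, mq1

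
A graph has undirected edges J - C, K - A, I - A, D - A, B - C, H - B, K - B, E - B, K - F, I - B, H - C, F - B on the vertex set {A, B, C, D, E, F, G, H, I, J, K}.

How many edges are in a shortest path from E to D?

4

Distance 0: E.
Distance 1: B.
Distance 2: C, F, H, I, K.
Distance 3: A, J.
Distance 4: D — contains D.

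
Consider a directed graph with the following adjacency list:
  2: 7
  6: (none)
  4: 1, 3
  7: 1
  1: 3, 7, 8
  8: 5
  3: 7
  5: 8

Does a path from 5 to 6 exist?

Explore from 5.
Distance 1: reach 8.
The search from 5 is exhausted; no directed path reaches 6.

No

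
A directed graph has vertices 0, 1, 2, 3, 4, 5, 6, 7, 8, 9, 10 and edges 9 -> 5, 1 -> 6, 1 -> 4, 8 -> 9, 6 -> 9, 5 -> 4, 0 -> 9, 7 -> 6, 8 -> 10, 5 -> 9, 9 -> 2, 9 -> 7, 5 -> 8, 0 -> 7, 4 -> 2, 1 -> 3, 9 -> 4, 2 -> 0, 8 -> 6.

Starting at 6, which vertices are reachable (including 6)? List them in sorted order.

0, 2, 4, 5, 6, 7, 8, 9, 10

Start at 6.
Its neighbours: 9.
Then their neighbours: 2, 4, 5, 7.
Then next layer: 0, 8.
Then next layer: 10.
Nothing further is reachable.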